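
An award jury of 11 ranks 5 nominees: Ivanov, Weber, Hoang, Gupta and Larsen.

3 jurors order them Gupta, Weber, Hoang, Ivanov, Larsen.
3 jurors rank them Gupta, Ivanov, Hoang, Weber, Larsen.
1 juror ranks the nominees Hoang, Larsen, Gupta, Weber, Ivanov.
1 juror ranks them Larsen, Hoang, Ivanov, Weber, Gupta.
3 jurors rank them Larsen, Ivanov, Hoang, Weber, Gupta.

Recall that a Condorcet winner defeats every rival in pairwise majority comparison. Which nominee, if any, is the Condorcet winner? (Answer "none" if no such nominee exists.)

Gupta

Check each pair by majority over 11 ballots:
Ivanov vs Weber: Ivanov preferred on 3+1+3 = 7 ballots; Ivanov wins 7–4.
Ivanov vs Hoang: 3+3 = 6 for Ivanov, 5 for Hoang — Ivanov by 6–5.
Ivanov vs Gupta: Ivanov is ranked higher on 1+3 = 4 ballots, Gupta on 7. Gupta wins 7–4.
Ivanov vs Larsen: 6 to 5, Ivanov.
Weber vs Hoang: Weber is ranked higher on 3 ballots, Hoang on 8. Hoang wins 8–3.
Weber vs Gupta: 4 to 7, Gupta.
Weber vs Larsen: Weber is ranked higher on 3+3 = 6 ballots, Larsen on 5. Weber wins 6–5.
Hoang vs Gupta: Hoang is ranked higher on 1+1+3 = 5 ballots, Gupta on 6. Gupta wins 6–5.
Hoang vs Larsen: 7 to 4, Hoang.
Gupta vs Larsen: 6 to 5, Gupta.
Gupta defeats every rival head-to-head and is the Condorcet winner.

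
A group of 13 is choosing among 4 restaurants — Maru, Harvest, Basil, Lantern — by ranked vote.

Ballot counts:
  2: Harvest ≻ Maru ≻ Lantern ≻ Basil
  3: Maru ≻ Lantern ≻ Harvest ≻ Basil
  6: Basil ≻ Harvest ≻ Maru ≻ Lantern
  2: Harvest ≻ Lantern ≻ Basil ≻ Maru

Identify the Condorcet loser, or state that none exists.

Head-to-head results (13 friends):
Maru vs Harvest: Harvest wins 10–3.
Maru vs Basil: Maru preferred on 2+3 = 5 ballots; Basil wins 8–5.
Maru vs Lantern: Maru preferred on 2+3+6 = 11 ballots; Maru wins 11–2.
Harvest vs Basil: Harvest preferred on 2+3+2 = 7 ballots; Harvest wins 7–6.
Harvest–Lantern: Harvest 10–3.
Basil–Lantern: Lantern 7–6.
No restaurant is winless: Maru beats Lantern; Harvest beats Maru; Basil beats Maru; Lantern beats Basil. There is no Condorcet loser.

none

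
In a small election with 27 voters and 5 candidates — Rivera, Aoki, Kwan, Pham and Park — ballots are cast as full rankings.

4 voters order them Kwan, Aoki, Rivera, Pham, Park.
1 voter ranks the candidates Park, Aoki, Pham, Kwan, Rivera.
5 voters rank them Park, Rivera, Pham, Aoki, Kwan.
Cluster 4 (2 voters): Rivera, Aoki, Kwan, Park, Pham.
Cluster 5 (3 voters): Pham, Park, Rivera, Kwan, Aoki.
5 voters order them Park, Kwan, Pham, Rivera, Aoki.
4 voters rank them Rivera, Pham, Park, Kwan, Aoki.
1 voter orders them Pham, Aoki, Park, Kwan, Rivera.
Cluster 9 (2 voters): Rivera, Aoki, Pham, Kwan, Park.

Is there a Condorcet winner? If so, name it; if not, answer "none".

none

Head-to-head results (27 voters):
Rivera vs Aoki: Rivera wins 21–6.
Rivera vs Kwan: Rivera preferred on 5+2+3+4+2 = 16 ballots; Rivera wins 16–11.
Rivera–Pham: Rivera 17–10.
Rivera vs Park: Park wins 15–12.
Aoki vs Kwan: Aoki is ranked higher on 1+5+2+1+2 = 11 ballots, Kwan on 16. Kwan wins 16–11.
Aoki vs Pham: Aoki preferred on 4+1+2+2 = 9 ballots; Pham wins 18–9.
Aoki vs Park: Park wins 18–9.
Kwan vs Pham: Pham, 16–11.
Kwan vs Park: 8 to 19, Park.
Pham vs Park: Pham, 14–13.
No candidate is unbeaten: Rivera loses to Park; Aoki loses to Rivera; Kwan loses to Rivera; Pham loses to Rivera; Park loses to Pham. In particular Rivera > Pham > Park > Rivera is a majority cycle — no Condorcet winner exists.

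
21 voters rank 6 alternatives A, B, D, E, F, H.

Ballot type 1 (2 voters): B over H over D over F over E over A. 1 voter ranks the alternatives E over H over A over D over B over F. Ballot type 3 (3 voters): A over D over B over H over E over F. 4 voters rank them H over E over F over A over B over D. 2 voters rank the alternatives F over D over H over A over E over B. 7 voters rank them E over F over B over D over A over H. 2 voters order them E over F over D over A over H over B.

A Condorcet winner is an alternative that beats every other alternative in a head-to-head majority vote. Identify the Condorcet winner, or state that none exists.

Head-to-head results (21 voters):
A vs B: A, 12–9.
A vs D: D, 13–8.
A vs E: E, 16–5.
A vs F: F wins 17–4.
A–H: A 12–9.
B vs D: B, 13–8.
B–E: E 16–5.
B vs F: F wins 15–6.
B–H: B 12–9.
D vs E: E wins 14–7.
D vs F: F wins 15–6.
D vs H: D, 14–7.
E–F: E 17–4.
E vs H: H, 11–10.
F vs H: F, 11–10.
Every alternative loses at least once (A loses to D; B loses to A; D loses to B; E loses to H; F loses to E; H loses to A). The majority relation contains the cycle A → B → D → A, so there is no Condorcet winner.

none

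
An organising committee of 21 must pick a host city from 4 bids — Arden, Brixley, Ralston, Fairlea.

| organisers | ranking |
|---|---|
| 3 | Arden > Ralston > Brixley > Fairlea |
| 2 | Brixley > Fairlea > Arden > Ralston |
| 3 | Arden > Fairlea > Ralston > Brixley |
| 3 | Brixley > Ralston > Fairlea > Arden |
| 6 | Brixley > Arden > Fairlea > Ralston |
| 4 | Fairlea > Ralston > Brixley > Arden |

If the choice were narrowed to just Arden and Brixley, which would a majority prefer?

Ballots ranking Arden above Brixley: 3 + 3 = 6.
Ballots ranking Brixley above Arden: 21 − 6 = 15.
Brixley wins the head-to-head 15–6.

Brixley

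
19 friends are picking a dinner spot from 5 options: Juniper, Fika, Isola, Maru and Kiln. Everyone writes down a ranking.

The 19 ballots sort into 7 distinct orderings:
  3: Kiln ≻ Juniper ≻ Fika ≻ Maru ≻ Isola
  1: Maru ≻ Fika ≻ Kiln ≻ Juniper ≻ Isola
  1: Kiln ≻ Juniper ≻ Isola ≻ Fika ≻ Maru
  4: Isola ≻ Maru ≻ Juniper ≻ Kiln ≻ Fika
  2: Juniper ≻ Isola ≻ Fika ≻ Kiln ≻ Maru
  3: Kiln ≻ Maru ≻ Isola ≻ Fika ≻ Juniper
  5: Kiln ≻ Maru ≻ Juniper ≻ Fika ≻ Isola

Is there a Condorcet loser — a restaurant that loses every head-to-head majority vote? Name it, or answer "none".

Fika

Pairwise majorities:
Juniper vs Fika: Juniper, 15–4.
Juniper–Isola: Juniper 12–7.
Juniper vs Maru: Maru wins 13–6.
Juniper vs Kiln: 4+2 = 6 for Juniper, 13 for Kiln — Kiln by 13–6.
Fika–Isola: Isola 10–9.
Fika vs Maru: Fika preferred on 3+1+2 = 6 ballots; Maru wins 13–6.
Fika vs Kiln: 3 to 16, Kiln.
Isola vs Maru: Isola is ranked higher on 1+4+2 = 7 ballots, Maru on 12. Maru wins 12–7.
Isola vs Kiln: 6 to 13, Kiln.
Maru vs Kiln: 5 to 14, Kiln.
Only Fika has no wins; Fika is the Condorcet loser.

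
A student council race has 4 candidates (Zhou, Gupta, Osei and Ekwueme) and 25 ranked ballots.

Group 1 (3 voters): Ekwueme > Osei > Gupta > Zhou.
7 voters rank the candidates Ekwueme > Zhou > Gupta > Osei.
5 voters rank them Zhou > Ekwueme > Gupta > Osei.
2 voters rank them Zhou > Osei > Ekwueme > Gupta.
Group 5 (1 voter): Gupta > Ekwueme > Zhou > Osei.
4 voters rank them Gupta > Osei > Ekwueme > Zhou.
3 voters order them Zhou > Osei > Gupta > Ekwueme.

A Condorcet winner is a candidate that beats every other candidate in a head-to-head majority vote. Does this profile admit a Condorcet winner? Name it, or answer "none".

Ekwueme

Head-to-head results (25 voters):
Zhou vs Gupta: Zhou wins 17–8.
Zhou vs Osei: Zhou wins 18–7.
Zhou vs Ekwueme: Ekwueme, 15–10.
Gupta vs Osei: Gupta wins 17–8.
Gupta vs Ekwueme: Ekwueme, 17–8.
Osei–Ekwueme: Ekwueme 16–9.
Ekwueme wins every pairwise contest, so Ekwueme is the Condorcet winner.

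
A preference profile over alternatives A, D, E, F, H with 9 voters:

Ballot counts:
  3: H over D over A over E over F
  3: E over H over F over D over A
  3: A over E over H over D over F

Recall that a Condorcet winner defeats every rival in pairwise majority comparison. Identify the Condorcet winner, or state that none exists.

none

Pairwise majorities:
A vs D: 3 for A, 6 for D — D by 6–3.
A vs E: 3+3 = 6 for A, 3 for E — A by 6–3.
A vs F: A preferred on 3+3 = 6 ballots; A wins 6–3.
A vs H: 3 to 6, H.
D vs E: 3 to 6, E.
D vs F: 3+3 = 6 for D, 3 for F — D by 6–3.
D vs H: 0 to 9, H.
E vs F: E preferred on 3+3+3 = 9 ballots; E wins 9–0.
E vs H: E preferred on 3+3 = 6 ballots; E wins 6–3.
F vs H: F is ranked higher on 0 ballots, H on 9. H wins 9–0.
Every alternative loses at least once (A loses to D; D loses to E; E loses to A; F loses to A; H loses to E). The majority relation contains the cycle A > E > D > A, so there is no Condorcet winner.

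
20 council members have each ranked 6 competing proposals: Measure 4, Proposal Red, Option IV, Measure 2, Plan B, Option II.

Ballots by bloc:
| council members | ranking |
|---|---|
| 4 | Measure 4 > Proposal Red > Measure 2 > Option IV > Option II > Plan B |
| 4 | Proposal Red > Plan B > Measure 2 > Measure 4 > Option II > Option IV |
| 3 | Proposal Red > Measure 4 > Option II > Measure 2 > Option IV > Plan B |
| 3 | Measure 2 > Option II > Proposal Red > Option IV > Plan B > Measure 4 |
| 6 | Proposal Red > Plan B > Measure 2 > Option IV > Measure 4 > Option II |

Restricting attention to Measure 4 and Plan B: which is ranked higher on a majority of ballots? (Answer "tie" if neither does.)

Ballots ranking Measure 4 above Plan B: 4 + 3 = 7.
Ballots ranking Plan B above Measure 4: 20 − 7 = 13.
Plan B wins the head-to-head 13–7.

Plan B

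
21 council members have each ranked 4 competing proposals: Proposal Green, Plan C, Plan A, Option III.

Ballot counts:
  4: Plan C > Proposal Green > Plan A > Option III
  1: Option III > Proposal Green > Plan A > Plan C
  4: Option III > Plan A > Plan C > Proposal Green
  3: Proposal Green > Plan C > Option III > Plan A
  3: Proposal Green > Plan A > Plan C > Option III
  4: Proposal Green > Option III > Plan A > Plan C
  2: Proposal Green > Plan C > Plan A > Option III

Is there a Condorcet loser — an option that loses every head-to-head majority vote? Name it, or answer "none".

none

Head-to-head results (21 council members):
Proposal Green–Plan C: Proposal Green 13–8.
Proposal Green vs Plan A: Proposal Green is ranked higher on 4+1+3+3+4+2 = 17 ballots, Plan A on 4. Proposal Green wins 17–4.
Proposal Green vs Option III: Proposal Green is ranked higher on 4+3+3+4+2 = 16 ballots, Option III on 5. Proposal Green wins 16–5.
Plan C vs Plan A: Plan A, 12–9.
Plan C vs Option III: Plan C, 12–9.
Plan A–Option III: Option III 12–9.
Each option has at least one pairwise win (Proposal Green beats Plan C; Plan C beats Option III; Plan A beats Plan C; Option III beats Plan A) — no Condorcet loser.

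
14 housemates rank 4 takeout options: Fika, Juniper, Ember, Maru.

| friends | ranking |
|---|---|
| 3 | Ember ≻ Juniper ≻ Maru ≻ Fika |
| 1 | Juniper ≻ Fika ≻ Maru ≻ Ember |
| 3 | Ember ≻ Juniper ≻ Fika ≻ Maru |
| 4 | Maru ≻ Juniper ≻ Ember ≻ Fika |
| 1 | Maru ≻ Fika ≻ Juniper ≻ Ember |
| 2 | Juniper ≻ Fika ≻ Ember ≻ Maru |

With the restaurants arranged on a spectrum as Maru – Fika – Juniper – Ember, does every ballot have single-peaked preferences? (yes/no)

no

Axis positions: Maru=1, Fika=2, Juniper=3, Ember=4.
Bloc 1: ranking walks positions 4-3-1-2; Maru is ranked above Fika even though Fika lies between Maru and the peak Ember on the axis — preferences dip and rise again. Not single-peaked.
Bloc 2 (peak Juniper at position 3): ranking walks positions 3-2-1-4, expanding outward from the peak — single-peaked.
Bloc 3 (peak Ember at position 4): ranking walks positions 4-3-2-1, expanding outward from the peak — single-peaked.
Bloc 4: ranking walks positions 1-3-4-2; Juniper is ranked above Fika even though Fika lies between Juniper and the peak Maru on the axis — preferences dip and rise again. Not single-peaked.
Bloc 5 (peak Maru at position 1): ranking walks positions 1-2-3-4, expanding outward from the peak — single-peaked.
Bloc 6 (peak Juniper at position 3): ranking walks positions 3-2-4-1, expanding outward from the peak — single-peaked.
Bloc 1 violates single-peakedness, so the profile is not single-peaked on this axis.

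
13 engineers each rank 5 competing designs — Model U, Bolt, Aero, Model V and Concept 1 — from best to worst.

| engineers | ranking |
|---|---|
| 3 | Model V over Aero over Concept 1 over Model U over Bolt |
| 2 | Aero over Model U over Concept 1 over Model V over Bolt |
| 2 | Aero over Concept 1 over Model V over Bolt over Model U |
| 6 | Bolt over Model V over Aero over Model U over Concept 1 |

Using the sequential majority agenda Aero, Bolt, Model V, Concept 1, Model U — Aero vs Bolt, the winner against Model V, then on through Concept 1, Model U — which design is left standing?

Round 1: Aero vs Bolt — 7–6, Aero advances.
Round 2: Aero vs Model V — 4–9, Model V advances.
Round 3: Model V vs Concept 1 — 9–4, Model V advances.
Round 4: Model V vs Model U — 11–2, Model V advances.
The agenda winner is Model V.

Model V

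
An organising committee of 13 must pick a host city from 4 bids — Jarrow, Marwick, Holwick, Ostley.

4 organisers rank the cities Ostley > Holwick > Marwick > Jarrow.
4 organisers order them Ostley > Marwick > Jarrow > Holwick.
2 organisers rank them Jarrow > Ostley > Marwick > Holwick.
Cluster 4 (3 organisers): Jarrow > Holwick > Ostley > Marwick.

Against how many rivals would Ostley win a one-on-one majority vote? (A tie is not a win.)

3

Ostley against each rival (13 organisers):
Ostley vs Jarrow: Ostley wins 8–5.
Ostley vs Marwick: Ostley wins 13–0.
Ostley vs Holwick: Ostley wins 10–3.
Ostley beats Jarrow, Marwick, Holwick — 3 pairwise wins.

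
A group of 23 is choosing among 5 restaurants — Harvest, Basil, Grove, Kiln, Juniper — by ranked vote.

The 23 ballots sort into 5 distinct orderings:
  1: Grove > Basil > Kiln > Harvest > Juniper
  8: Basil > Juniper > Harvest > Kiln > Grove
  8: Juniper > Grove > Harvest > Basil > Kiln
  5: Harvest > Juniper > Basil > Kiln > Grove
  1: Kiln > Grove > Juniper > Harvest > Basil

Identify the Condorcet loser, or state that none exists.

Pairwise majorities:
Harvest vs Basil: 14 to 9, Harvest.
Harvest vs Grove: 8+5 = 13 for Harvest, 10 for Grove — Harvest by 13–10.
Harvest vs Kiln: 21 to 2, Harvest.
Harvest–Juniper: Juniper 17–6.
Basil vs Grove: Basil, 13–10.
Basil vs Kiln: 1+8+8+5 = 22 for Basil, 1 for Kiln — Basil by 22–1.
Basil vs Juniper: Juniper wins 14–9.
Grove vs Kiln: 9 to 14, Kiln.
Grove vs Juniper: Juniper, 21–2.
Kiln vs Juniper: Kiln preferred on 1+1 = 2 ballots; Juniper wins 21–2.
Only Grove has no wins; Grove is the Condorcet loser.

Grove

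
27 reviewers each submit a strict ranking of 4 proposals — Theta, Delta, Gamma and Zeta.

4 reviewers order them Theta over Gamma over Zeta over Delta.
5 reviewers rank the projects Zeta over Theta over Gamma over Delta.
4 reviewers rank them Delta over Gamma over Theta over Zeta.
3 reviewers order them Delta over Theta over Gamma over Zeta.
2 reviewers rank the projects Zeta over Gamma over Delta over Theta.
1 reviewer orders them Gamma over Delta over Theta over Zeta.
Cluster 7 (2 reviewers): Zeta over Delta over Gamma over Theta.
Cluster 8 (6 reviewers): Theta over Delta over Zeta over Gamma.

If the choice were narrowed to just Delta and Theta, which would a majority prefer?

Ballots ranking Delta above Theta: 4 + 3 + 2 + 1 + 2 = 12.
Ballots ranking Theta above Delta: 27 − 12 = 15.
Theta wins the head-to-head 15–12.

Theta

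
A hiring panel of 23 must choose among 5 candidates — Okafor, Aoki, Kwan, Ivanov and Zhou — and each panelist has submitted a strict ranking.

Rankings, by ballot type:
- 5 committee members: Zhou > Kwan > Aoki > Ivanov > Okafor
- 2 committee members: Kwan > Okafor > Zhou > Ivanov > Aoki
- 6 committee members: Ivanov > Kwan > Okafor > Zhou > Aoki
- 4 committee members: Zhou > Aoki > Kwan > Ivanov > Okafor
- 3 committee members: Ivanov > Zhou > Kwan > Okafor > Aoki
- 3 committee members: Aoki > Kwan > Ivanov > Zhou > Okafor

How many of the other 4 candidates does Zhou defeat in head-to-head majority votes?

Zhou against each rival (23 committee members):
Zhou vs Okafor: Zhou, 15–8.
Zhou vs Aoki: 20 to 3, Zhou.
Zhou vs Kwan: Zhou preferred on 5+4+3 = 12 ballots; Zhou wins 12–11.
Zhou vs Ivanov: Ivanov, 12–11.
Zhou beats Okafor, Aoki, Kwan; loses to Ivanov — 3 pairwise wins.

3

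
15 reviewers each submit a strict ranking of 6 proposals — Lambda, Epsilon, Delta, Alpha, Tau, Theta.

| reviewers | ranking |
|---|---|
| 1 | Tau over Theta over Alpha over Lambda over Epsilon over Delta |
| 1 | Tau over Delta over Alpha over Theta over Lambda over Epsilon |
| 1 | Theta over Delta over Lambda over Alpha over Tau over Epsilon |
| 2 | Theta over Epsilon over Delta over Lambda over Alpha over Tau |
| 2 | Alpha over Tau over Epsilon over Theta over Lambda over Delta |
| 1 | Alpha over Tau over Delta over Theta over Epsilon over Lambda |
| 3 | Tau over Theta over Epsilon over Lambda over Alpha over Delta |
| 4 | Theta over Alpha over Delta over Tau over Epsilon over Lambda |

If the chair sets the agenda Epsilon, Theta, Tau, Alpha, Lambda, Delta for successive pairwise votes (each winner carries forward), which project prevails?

Alpha

Round 1: Epsilon vs Theta — 2–13, Theta advances.
Round 2: Theta vs Tau — 7–8, Tau advances.
Round 3: Tau vs Alpha — 5–10, Alpha advances.
Round 4: Alpha vs Lambda — 9–6, Alpha advances.
Round 5: Alpha vs Delta — 11–4, Alpha advances.
The agenda winner is Alpha.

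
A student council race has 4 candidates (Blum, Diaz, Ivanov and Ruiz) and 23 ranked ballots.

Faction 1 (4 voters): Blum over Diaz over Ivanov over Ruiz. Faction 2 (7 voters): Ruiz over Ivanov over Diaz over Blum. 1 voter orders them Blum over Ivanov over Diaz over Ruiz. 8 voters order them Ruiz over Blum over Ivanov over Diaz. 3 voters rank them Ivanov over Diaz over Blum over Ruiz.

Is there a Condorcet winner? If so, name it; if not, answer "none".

Head-to-head results (23 voters):
Blum–Diaz: Blum 13–10.
Blum vs Ivanov: Blum, 13–10.
Blum vs Ruiz: Ruiz, 15–8.
Diaz vs Ivanov: Ivanov, 19–4.
Diaz vs Ruiz: Diaz is ranked higher on 4+1+3 = 8 ballots, Ruiz on 15. Ruiz wins 15–8.
Ivanov vs Ruiz: Ivanov preferred on 4+1+3 = 8 ballots; Ruiz wins 15–8.
Ruiz beats each of Blum, Diaz, Ivanov — Ruiz is the Condorcet winner.

Ruiz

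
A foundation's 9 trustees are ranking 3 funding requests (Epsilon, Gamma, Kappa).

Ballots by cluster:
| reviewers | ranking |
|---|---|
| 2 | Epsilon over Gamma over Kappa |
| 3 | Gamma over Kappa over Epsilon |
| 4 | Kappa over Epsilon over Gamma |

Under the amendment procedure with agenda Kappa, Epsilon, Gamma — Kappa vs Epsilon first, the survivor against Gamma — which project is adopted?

Round 1: Kappa vs Epsilon — 7–2, Kappa advances.
Round 2: Kappa vs Gamma — 4–5, Gamma advances.
The agenda winner is Gamma.

Gamma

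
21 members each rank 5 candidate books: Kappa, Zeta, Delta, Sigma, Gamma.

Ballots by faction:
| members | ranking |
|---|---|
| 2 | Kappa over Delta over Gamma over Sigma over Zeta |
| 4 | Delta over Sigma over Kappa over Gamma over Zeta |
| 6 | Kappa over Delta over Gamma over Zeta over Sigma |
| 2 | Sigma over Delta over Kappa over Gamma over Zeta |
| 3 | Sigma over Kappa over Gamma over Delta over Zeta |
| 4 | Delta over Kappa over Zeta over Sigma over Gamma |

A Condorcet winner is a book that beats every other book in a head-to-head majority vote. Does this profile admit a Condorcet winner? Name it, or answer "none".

Kappa

Head-to-head results (21 members):
Kappa vs Zeta: Kappa, 21–0.
Kappa–Delta: Kappa 11–10.
Kappa vs Sigma: Kappa wins 12–9.
Kappa vs Gamma: Kappa, 21–0.
Zeta vs Delta: Delta, 21–0.
Zeta vs Sigma: Sigma, 11–10.
Zeta vs Gamma: Gamma wins 17–4.
Delta vs Sigma: Delta wins 16–5.
Delta–Gamma: Delta 18–3.
Sigma vs Gamma: Sigma wins 13–8.
Only Kappa has no losses; Kappa is the Condorcet winner.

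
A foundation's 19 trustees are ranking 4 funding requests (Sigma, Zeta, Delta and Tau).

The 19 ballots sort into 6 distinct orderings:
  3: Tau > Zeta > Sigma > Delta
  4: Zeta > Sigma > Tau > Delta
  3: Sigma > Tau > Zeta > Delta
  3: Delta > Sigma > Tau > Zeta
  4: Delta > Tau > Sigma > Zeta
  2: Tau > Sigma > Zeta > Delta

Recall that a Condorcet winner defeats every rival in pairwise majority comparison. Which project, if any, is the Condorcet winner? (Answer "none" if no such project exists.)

Sigma

Pairwise majorities:
Sigma vs Zeta: Sigma wins 12–7.
Sigma vs Delta: Sigma wins 12–7.
Sigma vs Tau: Sigma, 10–9.
Zeta–Delta: Zeta 12–7.
Zeta–Tau: Tau 15–4.
Delta vs Tau: Tau wins 12–7.
Sigma beats each of Zeta, Delta, Tau — Sigma is the Condorcet winner.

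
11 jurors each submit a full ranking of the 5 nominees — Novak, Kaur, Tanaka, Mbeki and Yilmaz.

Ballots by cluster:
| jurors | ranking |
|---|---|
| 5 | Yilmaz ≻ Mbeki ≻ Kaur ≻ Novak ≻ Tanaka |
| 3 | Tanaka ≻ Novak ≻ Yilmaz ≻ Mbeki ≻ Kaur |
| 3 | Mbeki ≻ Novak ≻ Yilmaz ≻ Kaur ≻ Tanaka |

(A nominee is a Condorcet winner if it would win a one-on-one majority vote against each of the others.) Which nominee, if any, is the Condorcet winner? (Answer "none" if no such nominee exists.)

Check each pair by majority over 11 ballots:
Novak–Kaur: Novak 6–5.
Novak–Tanaka: Novak 8–3.
Novak vs Mbeki: Mbeki, 8–3.
Novak–Yilmaz: Novak 6–5.
Kaur vs Tanaka: Kaur, 8–3.
Kaur vs Mbeki: Mbeki wins 11–0.
Kaur vs Yilmaz: Yilmaz, 11–0.
Tanaka vs Mbeki: Mbeki wins 8–3.
Tanaka vs Yilmaz: Yilmaz, 8–3.
Mbeki–Yilmaz: Yilmaz 8–3.
No nominee is unbeaten: Novak loses to Mbeki; Kaur loses to Novak; Tanaka loses to Novak; Mbeki loses to Yilmaz; Yilmaz loses to Novak. In particular Novak → Yilmaz → Mbeki → Novak is a majority cycle — no Condorcet winner exists.

none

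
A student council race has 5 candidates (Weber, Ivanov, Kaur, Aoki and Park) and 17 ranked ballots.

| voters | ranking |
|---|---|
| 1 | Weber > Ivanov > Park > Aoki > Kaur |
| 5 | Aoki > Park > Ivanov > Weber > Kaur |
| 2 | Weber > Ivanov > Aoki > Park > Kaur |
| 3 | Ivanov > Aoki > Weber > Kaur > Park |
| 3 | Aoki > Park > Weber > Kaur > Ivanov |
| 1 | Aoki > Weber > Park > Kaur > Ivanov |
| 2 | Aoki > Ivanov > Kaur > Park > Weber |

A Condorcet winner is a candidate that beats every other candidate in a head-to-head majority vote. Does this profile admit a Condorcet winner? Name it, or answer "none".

Aoki

Head-to-head results (17 voters):
Weber vs Ivanov: Ivanov, 10–7.
Weber–Kaur: Weber 15–2.
Weber–Aoki: Aoki 14–3.
Weber vs Park: Park, 10–7.
Ivanov vs Kaur: Ivanov, 13–4.
Ivanov vs Aoki: Aoki, 11–6.
Ivanov vs Park: Park, 9–8.
Kaur vs Aoki: Aoki, 17–0.
Kaur–Park: Park 12–5.
Aoki–Park: Aoki 16–1.
Only Aoki has no losses; Aoki is the Condorcet winner.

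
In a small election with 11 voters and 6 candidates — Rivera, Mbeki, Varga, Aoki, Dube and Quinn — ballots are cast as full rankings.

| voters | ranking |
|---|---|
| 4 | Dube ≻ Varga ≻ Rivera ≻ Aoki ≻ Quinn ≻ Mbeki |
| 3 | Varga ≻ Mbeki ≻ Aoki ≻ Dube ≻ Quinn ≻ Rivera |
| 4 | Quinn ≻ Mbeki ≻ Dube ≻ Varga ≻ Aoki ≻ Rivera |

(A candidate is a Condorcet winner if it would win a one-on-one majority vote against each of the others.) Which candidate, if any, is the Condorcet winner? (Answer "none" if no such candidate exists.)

none

Pairwise majorities:
Rivera–Mbeki: Mbeki 7–4.
Rivera vs Varga: Rivera is ranked higher on 0 ballots, Varga on 11. Varga wins 11–0.
Rivera vs Aoki: Rivera preferred on 4 ballots; Aoki wins 7–4.
Rivera vs Dube: 0 for Rivera, 11 for Dube — Dube by 11–0.
Rivera vs Quinn: Quinn wins 7–4.
Mbeki vs Varga: Mbeki preferred on 4 ballots; Varga wins 7–4.
Mbeki vs Aoki: 7 to 4, Mbeki.
Mbeki–Dube: Mbeki 7–4.
Mbeki vs Quinn: Quinn, 8–3.
Varga vs Aoki: Varga preferred on 4+3+4 = 11 ballots; Varga wins 11–0.
Varga vs Dube: Dube wins 8–3.
Varga vs Quinn: 7 to 4, Varga.
Aoki vs Dube: Aoki is ranked higher on 3 ballots, Dube on 8. Dube wins 8–3.
Aoki vs Quinn: Aoki preferred on 4+3 = 7 ballots; Aoki wins 7–4.
Dube–Quinn: Dube 7–4.
Each candidate drops at least one matchup (Rivera loses to Mbeki; Mbeki loses to Varga; Varga loses to Dube; Aoki loses to Mbeki; Dube loses to Mbeki; Quinn loses to Varga); the cycle Mbeki beats Aoki beats Quinn beats Mbeki rules out a Condorcet winner.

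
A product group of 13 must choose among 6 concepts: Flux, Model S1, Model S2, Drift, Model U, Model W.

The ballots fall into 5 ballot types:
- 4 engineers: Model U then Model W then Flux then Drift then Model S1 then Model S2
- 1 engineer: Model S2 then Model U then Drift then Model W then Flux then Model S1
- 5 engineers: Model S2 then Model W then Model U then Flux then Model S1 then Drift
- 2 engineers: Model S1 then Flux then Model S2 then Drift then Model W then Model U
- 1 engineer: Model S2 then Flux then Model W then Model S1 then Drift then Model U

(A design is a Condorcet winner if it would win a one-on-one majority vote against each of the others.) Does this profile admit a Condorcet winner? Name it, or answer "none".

Pairwise majorities:
Flux vs Model S1: 4+1+5+1 = 11 for Flux, 2 for Model S1 — Flux by 11–2.
Flux vs Model S2: Flux is ranked higher on 4+2 = 6 ballots, Model S2 on 7. Model S2 wins 7–6.
Flux vs Drift: Flux preferred on 4+5+2+1 = 12 ballots; Flux wins 12–1.
Flux vs Model U: Flux preferred on 2+1 = 3 ballots; Model U wins 10–3.
Flux vs Model W: 3 to 10, Model W.
Model S1 vs Model S2: Model S1 is ranked higher on 4+2 = 6 ballots, Model S2 on 7. Model S2 wins 7–6.
Model S1 vs Drift: Model S1 preferred on 5+2+1 = 8 ballots; Model S1 wins 8–5.
Model S1 vs Model U: 2+1 = 3 for Model S1, 10 for Model U — Model U by 10–3.
Model S1 vs Model W: 2 to 11, Model W.
Model S2 vs Drift: Model S2 preferred on 1+5+2+1 = 9 ballots; Model S2 wins 9–4.
Model S2 vs Model U: 1+5+2+1 = 9 for Model S2, 4 for Model U — Model S2 by 9–4.
Model S2 vs Model W: 1+5+2+1 = 9 for Model S2, 4 for Model W — Model S2 by 9–4.
Drift vs Model U: Drift preferred on 2+1 = 3 ballots; Model U wins 10–3.
Drift vs Model W: Drift preferred on 1+2 = 3 ballots; Model W wins 10–3.
Model U vs Model W: 4+1 = 5 for Model U, 8 for Model W — Model W by 8–5.
Model S2 defeats every rival head-to-head and is the Condorcet winner.

Model S2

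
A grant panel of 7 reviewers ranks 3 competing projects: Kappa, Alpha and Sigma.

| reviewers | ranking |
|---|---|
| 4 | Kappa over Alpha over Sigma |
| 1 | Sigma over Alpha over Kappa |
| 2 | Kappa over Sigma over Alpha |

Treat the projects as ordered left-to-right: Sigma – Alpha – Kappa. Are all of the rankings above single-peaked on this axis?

Axis positions: Sigma=1, Alpha=2, Kappa=3.
Type 1 (peak Kappa at position 3): ranking walks positions 3-2-1, expanding outward from the peak — single-peaked.
Type 2 (peak Sigma at position 1): ranking walks positions 1-2-3, expanding outward from the peak — single-peaked.
Type 3: ranking walks positions 3-1-2; Sigma is ranked above Alpha even though Alpha lies between Sigma and the peak Kappa on the axis — preferences dip and rise again. Not single-peaked.
Type 3 violates single-peakedness, so the profile is not single-peaked on this axis.

no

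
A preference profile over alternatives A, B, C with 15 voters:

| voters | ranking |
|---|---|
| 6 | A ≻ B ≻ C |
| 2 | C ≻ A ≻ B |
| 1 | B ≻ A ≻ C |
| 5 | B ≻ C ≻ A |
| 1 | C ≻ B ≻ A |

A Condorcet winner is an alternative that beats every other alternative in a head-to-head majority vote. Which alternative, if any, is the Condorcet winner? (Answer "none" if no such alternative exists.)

none

Check each pair by majority over 15 ballots:
A vs B: A wins 8–7.
A vs C: A preferred on 6+1 = 7 ballots; C wins 8–7.
B vs C: B wins 12–3.
No alternative is unbeaten: A loses to C; B loses to A; C loses to B. In particular A > B > C > A is a majority cycle — no Condorcet winner exists.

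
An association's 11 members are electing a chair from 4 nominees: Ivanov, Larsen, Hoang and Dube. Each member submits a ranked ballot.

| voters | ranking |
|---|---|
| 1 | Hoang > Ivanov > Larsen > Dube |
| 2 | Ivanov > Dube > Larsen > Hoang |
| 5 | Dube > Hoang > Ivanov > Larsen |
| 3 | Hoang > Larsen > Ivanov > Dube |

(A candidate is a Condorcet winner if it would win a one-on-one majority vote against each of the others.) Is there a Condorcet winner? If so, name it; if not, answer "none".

none

Pairwise majorities:
Ivanov–Larsen: Ivanov 8–3.
Ivanov–Hoang: Hoang 9–2.
Ivanov vs Dube: Ivanov wins 6–5.
Larsen–Hoang: Hoang 9–2.
Larsen vs Dube: Dube wins 7–4.
Hoang vs Dube: Dube, 7–4.
No candidate is unbeaten: Ivanov loses to Hoang; Larsen loses to Ivanov; Hoang loses to Dube; Dube loses to Ivanov. In particular Ivanov → Dube → Hoang → Ivanov is a majority cycle — no Condorcet winner exists.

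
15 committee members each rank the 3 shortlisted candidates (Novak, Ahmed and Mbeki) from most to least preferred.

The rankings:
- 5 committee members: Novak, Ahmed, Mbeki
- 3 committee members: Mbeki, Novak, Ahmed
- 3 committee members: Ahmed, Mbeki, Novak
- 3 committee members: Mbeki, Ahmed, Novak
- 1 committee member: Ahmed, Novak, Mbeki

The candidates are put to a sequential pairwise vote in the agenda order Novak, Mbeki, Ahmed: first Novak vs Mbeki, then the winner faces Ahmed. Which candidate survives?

Ahmed

Round 1: Novak vs Mbeki — 6–9, Mbeki advances.
Round 2: Mbeki vs Ahmed — 6–9, Ahmed advances.
Ahmed survives the agenda.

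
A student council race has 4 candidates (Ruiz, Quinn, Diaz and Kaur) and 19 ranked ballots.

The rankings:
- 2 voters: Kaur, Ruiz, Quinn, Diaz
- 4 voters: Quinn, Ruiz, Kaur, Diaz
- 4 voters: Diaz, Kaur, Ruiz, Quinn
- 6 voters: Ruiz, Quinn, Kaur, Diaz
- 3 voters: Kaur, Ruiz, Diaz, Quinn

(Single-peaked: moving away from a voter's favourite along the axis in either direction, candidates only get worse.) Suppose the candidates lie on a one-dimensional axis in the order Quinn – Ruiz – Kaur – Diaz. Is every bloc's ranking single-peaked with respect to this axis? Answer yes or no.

Axis positions: Quinn=1, Ruiz=2, Kaur=3, Diaz=4.
Bloc 1 (peak Kaur at position 3): ranking walks positions 3-2-1-4, expanding outward from the peak — single-peaked.
Bloc 2 (peak Quinn at position 1): ranking walks positions 1-2-3-4, expanding outward from the peak — single-peaked.
Bloc 3 (peak Diaz at position 4): ranking walks positions 4-3-2-1, expanding outward from the peak — single-peaked.
Bloc 4 (peak Ruiz at position 2): ranking walks positions 2-1-3-4, expanding outward from the peak — single-peaked.
Bloc 5 (peak Kaur at position 3): ranking walks positions 3-2-4-1, expanding outward from the peak — single-peaked.
Every ranking is single-peaked on this axis.

yes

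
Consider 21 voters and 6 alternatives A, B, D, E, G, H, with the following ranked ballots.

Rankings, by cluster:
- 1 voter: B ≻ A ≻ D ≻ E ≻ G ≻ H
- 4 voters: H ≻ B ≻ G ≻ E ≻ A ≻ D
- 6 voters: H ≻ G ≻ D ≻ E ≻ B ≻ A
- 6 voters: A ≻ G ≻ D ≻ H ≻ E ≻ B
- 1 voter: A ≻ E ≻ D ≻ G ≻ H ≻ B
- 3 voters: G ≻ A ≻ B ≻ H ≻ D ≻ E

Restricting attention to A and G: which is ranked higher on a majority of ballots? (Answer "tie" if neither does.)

G

Ballots ranking A above G: 1 + 6 + 1 = 8.
Ballots ranking G above A: 21 − 8 = 13.
G wins the head-to-head 13–8.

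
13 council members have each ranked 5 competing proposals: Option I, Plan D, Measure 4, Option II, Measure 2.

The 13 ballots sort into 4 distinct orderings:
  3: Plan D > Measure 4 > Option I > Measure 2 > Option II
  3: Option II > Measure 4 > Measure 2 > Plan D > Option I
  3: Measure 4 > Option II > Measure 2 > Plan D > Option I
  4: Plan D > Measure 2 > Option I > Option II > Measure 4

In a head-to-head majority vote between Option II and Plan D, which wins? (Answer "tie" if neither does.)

Plan D

Ballots ranking Option II above Plan D: 3 + 3 = 6.
Ballots ranking Plan D above Option II: 13 − 6 = 7.
Plan D wins the head-to-head 7–6.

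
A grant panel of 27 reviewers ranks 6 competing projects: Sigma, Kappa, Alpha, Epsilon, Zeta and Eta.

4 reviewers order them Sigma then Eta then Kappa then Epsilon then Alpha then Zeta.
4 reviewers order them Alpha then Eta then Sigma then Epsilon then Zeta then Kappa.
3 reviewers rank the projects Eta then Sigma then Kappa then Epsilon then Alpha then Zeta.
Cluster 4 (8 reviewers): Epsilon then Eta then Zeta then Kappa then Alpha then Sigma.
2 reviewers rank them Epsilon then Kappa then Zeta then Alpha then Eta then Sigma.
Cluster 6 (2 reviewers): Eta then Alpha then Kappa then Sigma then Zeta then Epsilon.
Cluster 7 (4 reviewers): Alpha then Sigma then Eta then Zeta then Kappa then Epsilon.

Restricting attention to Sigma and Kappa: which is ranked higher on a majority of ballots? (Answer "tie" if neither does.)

Sigma

Ballots ranking Sigma above Kappa: 4 + 4 + 3 + 4 = 15.
Ballots ranking Kappa above Sigma: 27 − 15 = 12.
Sigma wins the head-to-head 15–12.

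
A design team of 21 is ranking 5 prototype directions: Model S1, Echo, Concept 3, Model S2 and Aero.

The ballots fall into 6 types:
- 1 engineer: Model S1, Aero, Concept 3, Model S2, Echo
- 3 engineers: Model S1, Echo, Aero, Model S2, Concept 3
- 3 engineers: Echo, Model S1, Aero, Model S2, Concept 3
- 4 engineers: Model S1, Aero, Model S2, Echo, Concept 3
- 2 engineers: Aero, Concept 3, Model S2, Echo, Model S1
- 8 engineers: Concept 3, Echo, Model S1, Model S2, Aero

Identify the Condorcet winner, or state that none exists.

none

Head-to-head results (21 engineers):
Model S1–Echo: Echo 13–8.
Model S1 vs Concept 3: Model S1 wins 11–10.
Model S1 vs Model S2: Model S1 wins 19–2.
Model S1 vs Aero: Model S1, 19–2.
Echo vs Concept 3: Concept 3 wins 11–10.
Echo–Model S2: Echo 14–7.
Echo vs Aero: Echo, 14–7.
Concept 3 vs Model S2: Concept 3, 11–10.
Concept 3–Aero: Aero 13–8.
Model S2 vs Aero: Aero, 13–8.
Each design drops at least one matchup (Model S1 loses to Echo; Echo loses to Concept 3; Concept 3 loses to Model S1; Model S2 loses to Model S1; Aero loses to Model S1); the cycle Model S1 beats Concept 3 beats Echo beats Model S1 rules out a Condorcet winner.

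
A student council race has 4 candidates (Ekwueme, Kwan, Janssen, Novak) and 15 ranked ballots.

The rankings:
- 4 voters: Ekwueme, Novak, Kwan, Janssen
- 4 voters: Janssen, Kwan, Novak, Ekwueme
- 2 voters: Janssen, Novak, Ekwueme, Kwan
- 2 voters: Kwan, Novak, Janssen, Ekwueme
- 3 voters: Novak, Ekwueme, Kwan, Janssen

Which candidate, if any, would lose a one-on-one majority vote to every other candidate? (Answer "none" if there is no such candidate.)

Pairwise majorities:
Ekwueme vs Kwan: Ekwueme is ranked higher on 4+2+3 = 9 ballots, Kwan on 6. Ekwueme wins 9–6.
Ekwueme vs Janssen: 4+3 = 7 for Ekwueme, 8 for Janssen — Janssen by 8–7.
Ekwueme–Novak: Novak 11–4.
Kwan vs Janssen: 9 to 6, Kwan.
Kwan vs Novak: Kwan preferred on 4+2 = 6 ballots; Novak wins 9–6.
Janssen–Novak: Novak 9–6.
Each candidate has at least one pairwise win (Ekwueme beats Kwan; Kwan beats Janssen; Janssen beats Ekwueme; Novak beats Ekwueme) — no Condorcet loser.

none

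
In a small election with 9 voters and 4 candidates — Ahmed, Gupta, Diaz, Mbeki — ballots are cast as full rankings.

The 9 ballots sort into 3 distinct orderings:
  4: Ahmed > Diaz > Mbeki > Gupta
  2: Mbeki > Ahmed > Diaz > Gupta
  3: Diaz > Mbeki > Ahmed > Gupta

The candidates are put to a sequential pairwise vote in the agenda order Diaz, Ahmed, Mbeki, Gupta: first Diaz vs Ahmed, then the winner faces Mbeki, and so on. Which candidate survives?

Mbeki

Round 1: Diaz vs Ahmed — 3–6, Ahmed advances.
Round 2: Ahmed vs Mbeki — 4–5, Mbeki advances.
Round 3: Mbeki vs Gupta — 9–0, Mbeki advances.
Mbeki survives the agenda.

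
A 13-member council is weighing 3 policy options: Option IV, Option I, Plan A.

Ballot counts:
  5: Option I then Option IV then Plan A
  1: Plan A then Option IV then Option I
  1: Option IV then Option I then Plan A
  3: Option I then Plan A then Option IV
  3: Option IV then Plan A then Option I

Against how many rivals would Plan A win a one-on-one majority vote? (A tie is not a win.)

0

Plan A against each rival (13 council members):
Plan A vs Option IV: Option IV, 9–4.
Plan A vs Option I: 4 to 9, Option I.
Plan A beats no one; loses to Option IV, Option I — 0 pairwise wins.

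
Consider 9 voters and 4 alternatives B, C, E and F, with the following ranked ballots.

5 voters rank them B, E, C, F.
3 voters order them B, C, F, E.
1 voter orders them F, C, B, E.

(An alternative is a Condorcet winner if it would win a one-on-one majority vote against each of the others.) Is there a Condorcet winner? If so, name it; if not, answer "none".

B

Check each pair by majority over 9 ballots:
B vs C: 5+3 = 8 for B, 1 for C — B by 8–1.
B vs E: B preferred on 5+3+1 = 9 ballots; B wins 9–0.
B vs F: 8 to 1, B.
C vs E: C is ranked higher on 3+1 = 4 ballots, E on 5. E wins 5–4.
C vs F: 8 to 1, C.
E vs F: E is ranked higher on 5 ballots, F on 4. E wins 5–4.
B wins every pairwise contest, so B is the Condorcet winner.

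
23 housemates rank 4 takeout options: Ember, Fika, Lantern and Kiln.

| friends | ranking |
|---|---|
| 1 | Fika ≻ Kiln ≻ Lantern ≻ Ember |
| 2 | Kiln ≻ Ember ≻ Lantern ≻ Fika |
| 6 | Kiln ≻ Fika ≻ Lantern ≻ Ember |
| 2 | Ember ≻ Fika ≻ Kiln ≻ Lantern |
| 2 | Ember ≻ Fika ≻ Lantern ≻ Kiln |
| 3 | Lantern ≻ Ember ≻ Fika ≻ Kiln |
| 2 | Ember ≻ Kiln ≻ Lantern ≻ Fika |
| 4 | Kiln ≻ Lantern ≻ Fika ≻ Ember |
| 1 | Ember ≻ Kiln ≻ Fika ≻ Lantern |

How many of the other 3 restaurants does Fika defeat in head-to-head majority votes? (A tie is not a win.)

1

Fika against each rival (23 friends):
Fika vs Ember: Ember, 12–11.
Fika vs Lantern: 12 to 11, Fika.
Fika–Kiln: Kiln 15–8.
Fika beats Lantern; loses to Ember, Kiln — 1 pairwise win.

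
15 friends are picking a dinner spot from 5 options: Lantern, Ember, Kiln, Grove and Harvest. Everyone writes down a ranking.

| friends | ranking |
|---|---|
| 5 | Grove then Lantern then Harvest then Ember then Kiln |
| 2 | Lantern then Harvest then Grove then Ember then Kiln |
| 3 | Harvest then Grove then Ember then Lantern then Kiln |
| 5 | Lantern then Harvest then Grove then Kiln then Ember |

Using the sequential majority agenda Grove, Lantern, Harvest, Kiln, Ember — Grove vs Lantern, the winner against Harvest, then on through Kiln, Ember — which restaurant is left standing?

Round 1: Grove vs Lantern — 8–7, Grove advances.
Round 2: Grove vs Harvest — 5–10, Harvest advances.
Round 3: Harvest vs Kiln — 15–0, Harvest advances.
Round 4: Harvest vs Ember — 15–0, Harvest advances.
Harvest survives the agenda.

Harvest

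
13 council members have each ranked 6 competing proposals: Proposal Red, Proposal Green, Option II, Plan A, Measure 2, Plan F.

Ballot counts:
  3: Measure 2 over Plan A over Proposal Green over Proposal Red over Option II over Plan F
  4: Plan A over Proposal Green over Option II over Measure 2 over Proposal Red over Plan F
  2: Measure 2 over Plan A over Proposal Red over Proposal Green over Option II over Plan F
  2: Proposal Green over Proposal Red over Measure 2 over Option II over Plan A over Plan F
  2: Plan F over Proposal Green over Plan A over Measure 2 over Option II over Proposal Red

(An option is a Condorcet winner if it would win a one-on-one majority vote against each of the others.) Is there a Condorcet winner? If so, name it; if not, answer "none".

none

Head-to-head results (13 council members):
Proposal Red vs Proposal Green: 2 to 11, Proposal Green.
Proposal Red vs Option II: Proposal Red preferred on 3+2+2 = 7 ballots; Proposal Red wins 7–6.
Proposal Red vs Plan A: Proposal Red is ranked higher on 2 ballots, Plan A on 11. Plan A wins 11–2.
Proposal Red vs Measure 2: 2 to 11, Measure 2.
Proposal Red vs Plan F: Proposal Red is ranked higher on 3+4+2+2 = 11 ballots, Plan F on 2. Proposal Red wins 11–2.
Proposal Green vs Option II: Proposal Green preferred on 3+4+2+2+2 = 13 ballots; Proposal Green wins 13–0.
Proposal Green vs Plan A: 4 to 9, Plan A.
Proposal Green vs Measure 2: 4+2+2 = 8 for Proposal Green, 5 for Measure 2 — Proposal Green by 8–5.
Proposal Green vs Plan F: Proposal Green is ranked higher on 3+4+2+2 = 11 ballots, Plan F on 2. Proposal Green wins 11–2.
Option II vs Plan A: Option II preferred on 2 ballots; Plan A wins 11–2.
Option II vs Measure 2: Option II is ranked higher on 4 ballots, Measure 2 on 9. Measure 2 wins 9–4.
Option II vs Plan F: 11 to 2, Option II.
Plan A vs Measure 2: Plan A preferred on 4+2 = 6 ballots; Measure 2 wins 7–6.
Plan A vs Plan F: 3+4+2+2 = 11 for Plan A, 2 for Plan F — Plan A by 11–2.
Measure 2 vs Plan F: Measure 2 is ranked higher on 3+4+2+2 = 11 ballots, Plan F on 2. Measure 2 wins 11–2.
Every option loses at least once (Proposal Red loses to Proposal Green; Proposal Green loses to Plan A; Option II loses to Proposal Red; Plan A loses to Measure 2; Measure 2 loses to Proposal Green; Plan F loses to Proposal Red). The majority relation contains the cycle Proposal Green → Measure 2 → Plan A → Proposal Green, so there is no Condorcet winner.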